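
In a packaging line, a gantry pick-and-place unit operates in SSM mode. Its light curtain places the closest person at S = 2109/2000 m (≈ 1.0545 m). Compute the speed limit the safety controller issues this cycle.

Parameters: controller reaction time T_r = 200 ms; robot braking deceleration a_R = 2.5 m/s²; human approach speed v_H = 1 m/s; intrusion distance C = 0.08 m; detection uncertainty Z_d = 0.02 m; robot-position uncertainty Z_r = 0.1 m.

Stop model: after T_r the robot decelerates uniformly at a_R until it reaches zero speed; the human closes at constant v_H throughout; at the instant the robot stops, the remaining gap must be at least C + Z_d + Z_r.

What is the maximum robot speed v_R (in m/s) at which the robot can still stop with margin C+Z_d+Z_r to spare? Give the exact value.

v_R_max = 17/20 m/s = 0.8500 m/s

collect terms ⇒ (1/5)·v_R² + (3/5)·v_R + (-1309/2000) = 0
  disc = (3/5)² − 4·(1/5)·(-1309/2000) = 2209/2500 ; √disc = 47/50
  v_R = (−(3/5) + 47/50) / (2·(1/5)) = 17/20 m/s
check:
stop time T_s = (17/20)/(5/2) = 0.3400 s
reaction-phase robot travel = 0.8500·0.2000 = 0.1700 m
braking distance = 0.8500²/(2·2.5000) = 0.1445 m
person approaches 1.0000·(0.2000+0.3400) = 0.5400 m
C+Z_d+Z_r = 0.0800+0.0200+0.1000 = 0.2000 m
sum ≈ 0.1700+0.1445+0.5400+0.2000 ≈ 1.0545 m = S ✓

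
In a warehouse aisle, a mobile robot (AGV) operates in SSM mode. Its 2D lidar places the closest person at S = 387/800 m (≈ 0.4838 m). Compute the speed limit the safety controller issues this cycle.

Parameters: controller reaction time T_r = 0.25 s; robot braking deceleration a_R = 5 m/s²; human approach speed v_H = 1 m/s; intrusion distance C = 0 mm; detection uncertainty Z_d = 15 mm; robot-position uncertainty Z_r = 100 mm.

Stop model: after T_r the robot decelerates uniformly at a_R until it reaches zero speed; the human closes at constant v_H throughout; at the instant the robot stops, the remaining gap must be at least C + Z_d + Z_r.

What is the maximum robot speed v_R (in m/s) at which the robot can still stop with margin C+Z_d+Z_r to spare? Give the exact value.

v_R_max = 1/4 m/s = 0.2500 m/s

quadratic (1/10)·v² + (9/20)·v + (-19/160) = 0
  disc = (9/20)² − 4·(1/10)·(-19/160) = 1/4 ; √disc = 1/2
  v_R = (−(9/20) + 1/2) / (2·(1/10)) = 1/4 m/s
check:
braking lasts T_s = (1/4)/5 = 0.0500 s
robot in T_r: 0.2500·0.2500 = 0.0625 m
robot under decel: 0.2500²/(2·5.0000) = 0.0063 m
person approaches 1.0000·(0.2500+0.0500) = 0.3000 m
C+Z_d+Z_r = 0.0000+0.0150+0.1000 = 0.1150 m
sum ≈ 0.0625+0.0063+0.3000+0.1150 ≈ 0.4838 m = S ✓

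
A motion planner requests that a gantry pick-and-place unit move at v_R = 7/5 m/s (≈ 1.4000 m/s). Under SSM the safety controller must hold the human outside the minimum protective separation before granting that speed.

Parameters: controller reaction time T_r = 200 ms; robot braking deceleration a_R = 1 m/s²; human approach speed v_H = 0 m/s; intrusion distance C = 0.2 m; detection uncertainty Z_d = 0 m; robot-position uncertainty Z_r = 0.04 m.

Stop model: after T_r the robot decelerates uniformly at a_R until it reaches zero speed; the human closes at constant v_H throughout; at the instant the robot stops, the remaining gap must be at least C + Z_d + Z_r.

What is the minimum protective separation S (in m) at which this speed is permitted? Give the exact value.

S_min = 3/2 m = 1.5000 m

braking lasts T_s = (7/5)/1 = 1.4000 s
reaction-phase robot travel = 1.4000·0.2000 = 0.2800 m
robot under decel: 1.4000²/(2·1.0000) = 0.9800 m
human closes 0.0000·1.6000 = 0.0000 m
C+Z_d+Z_r = 0.2000+0.0000+0.0400 = 0.2400 m
S_min ≈ 0.2800+0.9800+0.0000+0.2400  ⇒  S_min = 3/2 m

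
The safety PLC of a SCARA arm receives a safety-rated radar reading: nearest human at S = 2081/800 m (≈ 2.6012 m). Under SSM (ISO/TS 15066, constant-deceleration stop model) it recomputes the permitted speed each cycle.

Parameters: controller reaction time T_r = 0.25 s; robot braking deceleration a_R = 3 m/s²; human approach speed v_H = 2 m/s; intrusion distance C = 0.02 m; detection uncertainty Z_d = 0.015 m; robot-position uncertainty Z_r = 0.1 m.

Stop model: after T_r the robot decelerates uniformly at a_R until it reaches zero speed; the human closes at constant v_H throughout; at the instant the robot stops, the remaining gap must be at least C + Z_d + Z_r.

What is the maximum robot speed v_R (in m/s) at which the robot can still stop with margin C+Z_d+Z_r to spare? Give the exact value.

v_R_max = 33/20 m/s = 1.6500 m/s

quadratic (1/6)·v² + (11/12)·v + (-1573/800) = 0
  disc = (11/12)² − 4·(1/6)·(-1573/800) = 484/225 ; √disc = 22/15
  v_R = (−(11/12) + 22/15) / (2·(1/6)) = 33/20 m/s
check:
T_s = v_R/a_R = (33/20)/3 = 0.5500 s
robot in T_r: 1.6500·0.2500 = 0.4125 m
braking distance = 1.6500²/(2·3.0000) = 0.4537 m
person approaches 2.0000·(0.2500+0.5500) = 1.6000 m
residual clearance needed = 0.0200+0.0150+0.1000 = 0.1350 m
sum ≈ 0.4125+0.4537+1.6000+0.1350 ≈ 2.6012 m = S ✓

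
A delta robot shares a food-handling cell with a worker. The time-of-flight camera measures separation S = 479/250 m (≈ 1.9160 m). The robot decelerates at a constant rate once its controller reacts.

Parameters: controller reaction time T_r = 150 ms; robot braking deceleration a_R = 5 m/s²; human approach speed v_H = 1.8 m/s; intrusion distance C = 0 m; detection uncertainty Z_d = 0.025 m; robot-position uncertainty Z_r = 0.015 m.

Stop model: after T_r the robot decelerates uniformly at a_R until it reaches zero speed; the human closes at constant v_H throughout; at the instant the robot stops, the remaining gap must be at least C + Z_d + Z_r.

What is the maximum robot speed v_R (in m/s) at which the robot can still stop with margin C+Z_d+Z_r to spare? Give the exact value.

v_R_max = 11/5 m/s = 2.2000 m/s

quadratic (1/10)·v² + (51/100)·v + (-803/500) = 0
  disc = (51/100)² − 4·(1/10)·(-803/500) = 361/400 ; √disc = 19/20
  v_R = (−(51/100) + 19/20) / (2·(1/10)) = 11/5 m/s
check:
T_s = v_R/a_R = (11/5)/5 = 0.4400 s
robot covers v_R·T_r = 2.2000·0.1500 = 0.3300 m before braking
robot under decel: 2.2000²/(2·5.0000) = 0.4840 m
person approaches 1.8000·(0.1500+0.4400) = 1.0620 m
residual clearance needed = 0.0000+0.0250+0.0150 = 0.0400 m
sum ≈ 0.3300+0.4840+1.0620+0.0400 ≈ 1.9160 m = S ✓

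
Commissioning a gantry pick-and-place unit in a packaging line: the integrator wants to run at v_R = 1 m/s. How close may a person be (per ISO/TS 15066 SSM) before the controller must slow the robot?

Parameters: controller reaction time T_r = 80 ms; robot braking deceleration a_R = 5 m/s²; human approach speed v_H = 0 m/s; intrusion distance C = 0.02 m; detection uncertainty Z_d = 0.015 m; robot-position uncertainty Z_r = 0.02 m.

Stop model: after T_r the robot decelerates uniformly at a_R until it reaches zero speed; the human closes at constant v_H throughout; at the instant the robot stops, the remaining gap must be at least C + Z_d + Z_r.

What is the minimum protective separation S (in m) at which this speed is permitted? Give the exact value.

S_min = 47/200 m = 0.2350 m

braking lasts T_s = 1/5 = 0.2000 s
reaction-phase robot travel = 1.0000·0.0800 = 0.0800 m
robot covers 1.0000·0.2000 − ½·5.0000·0.2000² = 0.1000 m while stopping
human over T_r+T_s: 0.0000·(0.0800+0.2000) = 0.0000 m
C+Z_d+Z_r = 0.0200+0.0150+0.0200 = 0.0550 m
S_min ≈ 0.0800+0.1000+0.0000+0.0550  ⇒  S_min = 47/200 m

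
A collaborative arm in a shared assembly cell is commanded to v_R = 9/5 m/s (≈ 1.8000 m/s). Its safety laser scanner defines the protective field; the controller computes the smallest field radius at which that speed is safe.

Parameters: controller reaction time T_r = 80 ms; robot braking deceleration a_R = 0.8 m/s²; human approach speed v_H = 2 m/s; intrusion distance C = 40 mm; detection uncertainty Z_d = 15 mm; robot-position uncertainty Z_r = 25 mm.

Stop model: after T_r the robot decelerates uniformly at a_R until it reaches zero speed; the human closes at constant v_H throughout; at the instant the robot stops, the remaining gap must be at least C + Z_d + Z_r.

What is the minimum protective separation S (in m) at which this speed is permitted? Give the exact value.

stop time T_s = (9/5)/(4/5) = 2.2500 s
reaction-phase robot travel = 1.8000·0.0800 = 0.1440 m
robot covers 1.8000·2.2500 − ½·0.8000·2.2500² = 2.0250 m while stopping
person approaches 2.0000·(0.0800+2.2500) = 4.6600 m
residual clearance needed = 0.0400+0.0150+0.0250 = 0.0800 m
S_min ≈ 0.1440+2.0250+4.6600+0.0800  ⇒  S_min = 6909/1000 m

S_min = 6909/1000 m = 6.9090 m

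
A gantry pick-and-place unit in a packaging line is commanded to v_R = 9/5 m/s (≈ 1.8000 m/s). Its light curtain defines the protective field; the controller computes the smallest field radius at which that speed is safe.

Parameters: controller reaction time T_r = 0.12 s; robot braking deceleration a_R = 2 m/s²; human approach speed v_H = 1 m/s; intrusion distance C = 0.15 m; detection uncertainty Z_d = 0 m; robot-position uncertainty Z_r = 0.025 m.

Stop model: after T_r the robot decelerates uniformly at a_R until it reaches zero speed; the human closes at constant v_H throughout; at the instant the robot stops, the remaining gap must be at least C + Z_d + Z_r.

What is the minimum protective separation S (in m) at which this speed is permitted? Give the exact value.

braking lasts T_s = (9/5)/2 = 0.9000 s
robot covers v_R·T_r = 1.8000·0.1200 = 0.2160 m before braking
braking distance = 1.8000²/(2·2.0000) = 0.8100 m
human closes 1.0000·1.0200 = 1.0200 m
residual clearance needed = 0.1500+0.0000+0.0250 = 0.1750 m
S_min ≈ 0.2160+0.8100+1.0200+0.1750  ⇒  S_min = 2221/1000 m

S_min = 2221/1000 m = 2.2210 m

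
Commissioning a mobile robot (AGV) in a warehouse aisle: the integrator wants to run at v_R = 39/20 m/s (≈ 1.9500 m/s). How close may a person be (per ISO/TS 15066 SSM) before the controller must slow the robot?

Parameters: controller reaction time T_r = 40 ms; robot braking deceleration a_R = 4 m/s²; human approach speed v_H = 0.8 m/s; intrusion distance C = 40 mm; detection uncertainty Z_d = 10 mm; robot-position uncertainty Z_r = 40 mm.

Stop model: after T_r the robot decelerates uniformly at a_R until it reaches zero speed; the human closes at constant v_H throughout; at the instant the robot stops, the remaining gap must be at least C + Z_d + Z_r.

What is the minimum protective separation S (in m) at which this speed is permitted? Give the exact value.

stop time T_s = (39/20)/4 = 0.4875 s
robot in T_r: 1.9500·0.0400 = 0.0780 m
robot under decel: 1.9500²/(2·4.0000) = 0.4753 m
human closes 0.8000·0.5275 = 0.4220 m
C+Z_d+Z_r = 0.0400+0.0100+0.0400 = 0.0900 m
S_min ≈ 0.0780+0.4753+0.4220+0.0900  ⇒  S_min = 3409/3200 m

S_min = 3409/3200 m = 1.0653 m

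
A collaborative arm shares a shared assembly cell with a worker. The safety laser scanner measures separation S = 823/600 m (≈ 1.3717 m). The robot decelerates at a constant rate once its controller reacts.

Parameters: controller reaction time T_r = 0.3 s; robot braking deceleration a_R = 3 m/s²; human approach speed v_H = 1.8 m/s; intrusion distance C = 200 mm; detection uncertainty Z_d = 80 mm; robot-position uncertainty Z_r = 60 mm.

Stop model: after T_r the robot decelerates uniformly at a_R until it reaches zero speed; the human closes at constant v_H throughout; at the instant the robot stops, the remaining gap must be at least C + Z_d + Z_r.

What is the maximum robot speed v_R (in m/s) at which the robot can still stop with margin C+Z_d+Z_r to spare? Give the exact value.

collect terms ⇒ (1/6)·v_R² + (9/10)·v_R + (-59/120) = 0
  disc = (9/10)² − 4·(1/6)·(-59/120) = 256/225 ; √disc = 16/15
  v_R = (−(9/10) + 16/15) / (2·(1/6)) = 1/2 m/s
check:
braking lasts T_s = (1/2)/3 = 0.1667 s
robot covers v_R·T_r = 0.5000·0.3000 = 0.1500 m before braking
robot under decel: 0.5000²/(2·3.0000) = 0.0417 m
human closes 1.8000·0.4667 = 0.8400 m
margins: 0.2000+0.0800+0.0600 = 0.3400 m
sum ≈ 0.1500+0.0417+0.8400+0.3400 ≈ 1.3717 m = S ✓

v_R_max = 1/2 m/s = 0.5000 m/s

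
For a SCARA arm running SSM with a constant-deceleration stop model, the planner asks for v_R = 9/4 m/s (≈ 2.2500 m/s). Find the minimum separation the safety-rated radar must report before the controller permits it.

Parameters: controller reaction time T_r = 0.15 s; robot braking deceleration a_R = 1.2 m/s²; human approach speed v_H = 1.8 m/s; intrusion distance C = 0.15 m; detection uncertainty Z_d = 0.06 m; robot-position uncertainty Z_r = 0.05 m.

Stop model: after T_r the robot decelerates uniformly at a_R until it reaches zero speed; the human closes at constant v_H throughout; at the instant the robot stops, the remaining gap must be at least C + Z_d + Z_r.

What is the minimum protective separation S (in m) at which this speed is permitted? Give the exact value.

S_min = 10163/1600 m = 6.3519 m

braking lasts T_s = (9/4)/(6/5) = 1.8750 s
robot in T_r: 2.2500·0.1500 = 0.3375 m
robot covers 2.2500·1.8750 − ½·1.2000·1.8750² = 2.1094 m while stopping
person approaches 1.8000·(0.1500+1.8750) = 3.6450 m
margins: 0.1500+0.0600+0.0500 = 0.2600 m
S_min ≈ 0.3375+2.1094+3.6450+0.2600  ⇒  S_min = 10163/1600 m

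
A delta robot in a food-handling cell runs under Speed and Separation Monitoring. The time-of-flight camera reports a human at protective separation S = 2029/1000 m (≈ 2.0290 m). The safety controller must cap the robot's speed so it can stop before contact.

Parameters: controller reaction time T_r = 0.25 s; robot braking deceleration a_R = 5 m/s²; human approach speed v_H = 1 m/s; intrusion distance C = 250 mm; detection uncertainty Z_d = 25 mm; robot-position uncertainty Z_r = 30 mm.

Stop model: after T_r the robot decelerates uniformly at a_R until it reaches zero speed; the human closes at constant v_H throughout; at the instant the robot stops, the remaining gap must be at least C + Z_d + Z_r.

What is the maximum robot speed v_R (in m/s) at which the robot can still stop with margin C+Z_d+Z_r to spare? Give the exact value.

v_R_max = 11/5 m/s = 2.2000 m/s

collect terms ⇒ (1/10)·v_R² + (9/20)·v_R + (-737/500) = 0
  disc = (9/20)² − 4·(1/10)·(-737/500) = 7921/10000 ; √disc = 89/100
  v_R = (−(9/20) + 89/100) / (2·(1/10)) = 11/5 m/s
check:
T_s = v_R/a_R = (11/5)/5 = 0.4400 s
robot covers v_R·T_r = 2.2000·0.2500 = 0.5500 m before braking
robot under decel: 2.2000²/(2·5.0000) = 0.4840 m
human over T_r+T_s: 1.0000·(0.2500+0.4400) = 0.6900 m
residual clearance needed = 0.2500+0.0250+0.0300 = 0.3050 m
sum ≈ 0.5500+0.4840+0.6900+0.3050 ≈ 2.0290 m = S ✓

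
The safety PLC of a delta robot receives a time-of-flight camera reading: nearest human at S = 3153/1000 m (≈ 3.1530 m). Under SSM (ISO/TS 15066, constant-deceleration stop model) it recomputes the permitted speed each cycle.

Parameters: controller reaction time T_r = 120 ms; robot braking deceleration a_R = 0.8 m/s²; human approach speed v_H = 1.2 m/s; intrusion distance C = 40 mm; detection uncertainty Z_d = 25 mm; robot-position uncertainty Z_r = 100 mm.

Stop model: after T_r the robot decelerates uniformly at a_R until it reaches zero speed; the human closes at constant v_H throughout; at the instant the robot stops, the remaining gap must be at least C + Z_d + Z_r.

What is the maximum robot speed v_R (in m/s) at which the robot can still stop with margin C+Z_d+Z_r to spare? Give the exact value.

at the boundary: (5/8)·v² + (81/50)·v + (-711/250) = 0
  disc = (81/50)² − 4·(5/8)·(-711/250) = 6084/625 ; √disc = 78/25
  v_R = (−(81/50) + 78/25) / (2·(5/8)) = 6/5 m/s
check:
T_s = v_R/a_R = (6/5)/(4/5) = 1.5000 s
robot covers v_R·T_r = 1.2000·0.1200 = 0.1440 m before braking
robot under decel: 1.2000²/(2·0.8000) = 0.9000 m
person approaches 1.2000·(0.1200+1.5000) = 1.9440 m
margins: 0.0400+0.0250+0.1000 = 0.1650 m
sum ≈ 0.1440+0.9000+1.9440+0.1650 ≈ 3.1530 m = S ✓

v_R_max = 6/5 m/s = 1.2000 m/s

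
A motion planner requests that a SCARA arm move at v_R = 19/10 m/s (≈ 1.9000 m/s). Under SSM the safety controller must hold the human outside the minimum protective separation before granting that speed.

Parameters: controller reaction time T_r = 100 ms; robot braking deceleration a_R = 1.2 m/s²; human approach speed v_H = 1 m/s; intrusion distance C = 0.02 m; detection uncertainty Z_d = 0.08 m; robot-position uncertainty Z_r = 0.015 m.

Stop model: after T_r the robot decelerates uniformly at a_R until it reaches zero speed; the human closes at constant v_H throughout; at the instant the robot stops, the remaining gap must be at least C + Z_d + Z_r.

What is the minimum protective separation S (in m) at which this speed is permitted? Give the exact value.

T_s = v_R/a_R = (19/10)/(6/5) = 1.5833 s
robot in T_r: 1.9000·0.1000 = 0.1900 m
robot under decel: 1.9000²/(2·1.2000) = 1.5042 m
human closes 1.0000·1.6833 = 1.6833 m
residual clearance needed = 0.0200+0.0800+0.0150 = 0.1150 m
S_min ≈ 0.1900+1.5042+1.6833+0.1150  ⇒  S_min = 1397/400 m

S_min = 1397/400 m = 3.4925 m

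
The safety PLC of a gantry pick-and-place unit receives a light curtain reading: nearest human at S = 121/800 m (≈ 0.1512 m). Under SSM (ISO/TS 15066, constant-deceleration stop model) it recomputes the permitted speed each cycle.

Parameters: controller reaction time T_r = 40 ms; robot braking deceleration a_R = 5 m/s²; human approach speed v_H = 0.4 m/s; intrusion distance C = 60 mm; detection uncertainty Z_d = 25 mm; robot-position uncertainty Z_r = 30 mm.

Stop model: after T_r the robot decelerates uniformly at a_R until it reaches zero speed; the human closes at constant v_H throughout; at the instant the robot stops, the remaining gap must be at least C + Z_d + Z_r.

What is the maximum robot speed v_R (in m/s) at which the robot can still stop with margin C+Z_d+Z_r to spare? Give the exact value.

v_R_max = 3/20 m/s = 0.1500 m/s

at the boundary: (1/10)·v² + (3/25)·v + (-81/4000) = 0
  disc = (3/25)² − 4·(1/10)·(-81/4000) = 9/400 ; √disc = 3/20
  v_R = (−(3/25) + 3/20) / (2·(1/10)) = 3/20 m/s
check:
T_s = v_R/a_R = (3/20)/5 = 0.0300 s
robot covers v_R·T_r = 0.1500·0.0400 = 0.0060 m before braking
robot covers 0.1500·0.0300 − ½·5.0000·0.0300² = 0.0022 m while stopping
human closes 0.4000·0.0700 = 0.0280 m
residual clearance needed = 0.0600+0.0250+0.0300 = 0.1150 m
sum ≈ 0.0060+0.0022+0.0280+0.1150 ≈ 0.1512 m = S ✓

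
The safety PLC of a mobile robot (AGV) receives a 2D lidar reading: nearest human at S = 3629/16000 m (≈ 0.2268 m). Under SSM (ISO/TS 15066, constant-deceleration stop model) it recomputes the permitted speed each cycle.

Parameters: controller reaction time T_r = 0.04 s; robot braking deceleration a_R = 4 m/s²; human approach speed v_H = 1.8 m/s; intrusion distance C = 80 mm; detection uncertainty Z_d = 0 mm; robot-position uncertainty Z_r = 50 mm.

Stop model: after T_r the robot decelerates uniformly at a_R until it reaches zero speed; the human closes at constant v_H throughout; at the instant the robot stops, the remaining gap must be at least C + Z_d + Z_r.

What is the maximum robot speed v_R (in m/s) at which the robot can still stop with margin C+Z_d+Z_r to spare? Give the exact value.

at the boundary: (1/8)·v² + (49/100)·v + (-397/16000) = 0
  disc = (49/100)² − 4·(1/8)·(-397/16000) = 40401/160000 ; √disc = 201/400
  v_R = (−(49/100) + 201/400) / (2·(1/8)) = 1/20 m/s
check:
T_s = v_R/a_R = (1/20)/4 = 0.0125 s
robot in T_r: 0.0500·0.0400 = 0.0020 m
braking distance = 0.0500²/(2·4.0000) = 0.0003 m
human over T_r+T_s: 1.8000·(0.0400+0.0125) = 0.0945 m
residual clearance needed = 0.0800+0.0000+0.0500 = 0.1300 m
sum ≈ 0.0020+0.0003+0.0945+0.1300 ≈ 0.2268 m = S ✓

v_R_max = 1/20 m/s = 0.0500 m/s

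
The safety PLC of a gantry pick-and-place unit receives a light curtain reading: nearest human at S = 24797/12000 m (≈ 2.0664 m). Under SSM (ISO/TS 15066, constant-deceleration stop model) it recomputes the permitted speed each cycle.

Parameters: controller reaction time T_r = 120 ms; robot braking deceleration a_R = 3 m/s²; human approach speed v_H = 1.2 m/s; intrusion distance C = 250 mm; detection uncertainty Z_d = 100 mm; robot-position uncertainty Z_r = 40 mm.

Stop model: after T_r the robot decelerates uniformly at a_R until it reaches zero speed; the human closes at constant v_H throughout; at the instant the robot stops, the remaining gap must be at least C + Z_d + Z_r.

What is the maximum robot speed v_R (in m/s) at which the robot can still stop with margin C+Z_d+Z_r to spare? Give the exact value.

quadratic (1/6)·v² + (13/25)·v + (-18389/12000) = 0
  disc = (13/25)² − 4·(1/6)·(-18389/12000) = 116281/90000 ; √disc = 341/300
  v_R = (−(13/25) + 341/300) / (2·(1/6)) = 37/20 m/s
check:
braking lasts T_s = (37/20)/3 = 0.6167 s
reaction-phase robot travel = 1.8500·0.1200 = 0.2220 m
braking distance = 1.8500²/(2·3.0000) = 0.5704 m
human over T_r+T_s: 1.2000·(0.1200+0.6167) = 0.8840 m
margins: 0.2500+0.1000+0.0400 = 0.3900 m
sum ≈ 0.2220+0.5704+0.8840+0.3900 ≈ 2.0664 m = S ✓

v_R_max = 37/20 m/s = 1.8500 m/s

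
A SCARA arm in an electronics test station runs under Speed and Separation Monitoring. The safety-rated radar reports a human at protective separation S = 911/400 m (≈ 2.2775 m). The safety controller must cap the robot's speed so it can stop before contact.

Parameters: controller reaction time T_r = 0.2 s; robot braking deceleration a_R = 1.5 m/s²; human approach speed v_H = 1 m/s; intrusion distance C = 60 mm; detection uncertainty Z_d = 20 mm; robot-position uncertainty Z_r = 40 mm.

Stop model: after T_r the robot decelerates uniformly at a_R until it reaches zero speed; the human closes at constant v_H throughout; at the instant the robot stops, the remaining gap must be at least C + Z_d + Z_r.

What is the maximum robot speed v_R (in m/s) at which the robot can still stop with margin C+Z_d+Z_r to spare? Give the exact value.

quadratic (1/3)·v² + (13/15)·v + (-783/400) = 0
  disc = (13/15)² − 4·(1/3)·(-783/400) = 121/36 ; √disc = 11/6
  v_R = (−(13/15) + 11/6) / (2·(1/3)) = 29/20 m/s
check:
T_s = v_R/a_R = (29/20)/(3/2) = 0.9667 s
reaction-phase robot travel = 1.4500·0.2000 = 0.2900 m
robot under decel: 1.4500²/(2·1.5000) = 0.7008 m
human over T_r+T_s: 1.0000·(0.2000+0.9667) = 1.1667 m
residual clearance needed = 0.0600+0.0200+0.0400 = 0.1200 m
sum ≈ 0.2900+0.7008+1.1667+0.1200 ≈ 2.2775 m = S ✓

v_R_max = 29/20 m/s = 1.4500 m/s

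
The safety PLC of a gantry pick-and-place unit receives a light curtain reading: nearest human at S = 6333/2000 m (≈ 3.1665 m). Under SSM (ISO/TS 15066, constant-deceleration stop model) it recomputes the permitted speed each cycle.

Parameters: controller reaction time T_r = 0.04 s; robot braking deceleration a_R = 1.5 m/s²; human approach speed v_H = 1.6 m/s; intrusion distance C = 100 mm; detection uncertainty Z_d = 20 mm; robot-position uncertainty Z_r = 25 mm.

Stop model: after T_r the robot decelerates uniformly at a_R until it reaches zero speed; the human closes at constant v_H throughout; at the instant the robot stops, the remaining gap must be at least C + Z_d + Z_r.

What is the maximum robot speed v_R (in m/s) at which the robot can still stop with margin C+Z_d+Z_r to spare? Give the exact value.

v_R_max = 7/4 m/s = 1.7500 m/s

quadratic (1/3)·v² + (83/75)·v + (-1183/400) = 0
  disc = (83/75)² − 4·(1/3)·(-1183/400) = 116281/22500 ; √disc = 341/150
  v_R = (−(83/75) + 341/150) / (2·(1/3)) = 7/4 m/s
check:
stop time T_s = (7/4)/(3/2) = 1.1667 s
robot covers v_R·T_r = 1.7500·0.0400 = 0.0700 m before braking
robot under decel: 1.7500²/(2·1.5000) = 1.0208 m
human closes 1.6000·1.2067 = 1.9307 m
residual clearance needed = 0.1000+0.0200+0.0250 = 0.1450 m
sum ≈ 0.0700+1.0208+1.9307+0.1450 ≈ 3.1665 m = S ✓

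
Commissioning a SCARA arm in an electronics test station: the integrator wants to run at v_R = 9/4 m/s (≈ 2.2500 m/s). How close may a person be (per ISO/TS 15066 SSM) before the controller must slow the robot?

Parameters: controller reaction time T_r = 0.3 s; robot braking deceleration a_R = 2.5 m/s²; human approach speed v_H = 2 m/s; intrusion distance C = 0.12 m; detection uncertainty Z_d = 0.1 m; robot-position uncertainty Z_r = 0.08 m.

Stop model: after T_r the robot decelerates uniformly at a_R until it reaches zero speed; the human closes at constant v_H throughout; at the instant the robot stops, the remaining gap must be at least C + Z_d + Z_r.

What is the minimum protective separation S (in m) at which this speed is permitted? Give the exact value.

braking lasts T_s = (9/4)/(5/2) = 0.9000 s
reaction-phase robot travel = 2.2500·0.3000 = 0.6750 m
robot under decel: 2.2500²/(2·2.5000) = 1.0125 m
human over T_r+T_s: 2.0000·(0.3000+0.9000) = 2.4000 m
residual clearance needed = 0.1200+0.1000+0.0800 = 0.3000 m
S_min ≈ 0.6750+1.0125+2.4000+0.3000  ⇒  S_min = 351/80 m

S_min = 351/80 m = 4.3875 m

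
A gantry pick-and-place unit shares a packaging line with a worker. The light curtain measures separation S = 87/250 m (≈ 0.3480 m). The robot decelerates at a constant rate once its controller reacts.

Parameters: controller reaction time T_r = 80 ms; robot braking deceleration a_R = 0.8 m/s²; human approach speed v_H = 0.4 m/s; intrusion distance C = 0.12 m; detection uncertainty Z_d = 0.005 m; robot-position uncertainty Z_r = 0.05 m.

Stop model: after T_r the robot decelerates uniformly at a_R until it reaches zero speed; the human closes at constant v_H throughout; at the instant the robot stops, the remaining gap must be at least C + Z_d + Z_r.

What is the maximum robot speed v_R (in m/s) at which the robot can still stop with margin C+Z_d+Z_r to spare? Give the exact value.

at the boundary: (5/8)·v² + (29/50)·v + (-141/1000) = 0
  disc = (29/50)² − 4·(5/8)·(-141/1000) = 6889/10000 ; √disc = 83/100
  v_R = (−(29/50) + 83/100) / (2·(5/8)) = 1/5 m/s
check:
stop time T_s = (1/5)/(4/5) = 0.2500 s
reaction-phase robot travel = 0.2000·0.0800 = 0.0160 m
braking distance = 0.2000²/(2·0.8000) = 0.0250 m
person approaches 0.4000·(0.0800+0.2500) = 0.1320 m
margins: 0.1200+0.0050+0.0500 = 0.1750 m
sum ≈ 0.0160+0.0250+0.1320+0.1750 ≈ 0.3480 m = S ✓

v_R_max = 1/5 m/s = 0.2000 m/s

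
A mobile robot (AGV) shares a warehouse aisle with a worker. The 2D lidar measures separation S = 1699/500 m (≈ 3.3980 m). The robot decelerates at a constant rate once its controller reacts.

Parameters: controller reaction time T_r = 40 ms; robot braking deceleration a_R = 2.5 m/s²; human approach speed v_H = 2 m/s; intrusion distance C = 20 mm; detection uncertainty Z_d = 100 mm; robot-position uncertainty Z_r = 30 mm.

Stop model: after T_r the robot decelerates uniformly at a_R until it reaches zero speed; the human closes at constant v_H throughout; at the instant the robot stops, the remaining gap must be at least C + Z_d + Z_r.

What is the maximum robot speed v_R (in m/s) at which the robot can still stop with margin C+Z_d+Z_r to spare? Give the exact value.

v_R_max = 12/5 m/s = 2.4000 m/s

quadratic (1/5)·v² + (21/25)·v + (-396/125) = 0
  disc = (21/25)² − 4·(1/5)·(-396/125) = 81/25 ; √disc = 9/5
  v_R = (−(21/25) + 9/5) / (2·(1/5)) = 12/5 m/s
check:
stop time T_s = (12/5)/(5/2) = 0.9600 s
robot covers v_R·T_r = 2.4000·0.0400 = 0.0960 m before braking
braking distance = 2.4000²/(2·2.5000) = 1.1520 m
person approaches 2.0000·(0.0400+0.9600) = 2.0000 m
C+Z_d+Z_r = 0.0200+0.1000+0.0300 = 0.1500 m
sum ≈ 0.0960+1.1520+2.0000+0.1500 ≈ 3.3980 m = S ✓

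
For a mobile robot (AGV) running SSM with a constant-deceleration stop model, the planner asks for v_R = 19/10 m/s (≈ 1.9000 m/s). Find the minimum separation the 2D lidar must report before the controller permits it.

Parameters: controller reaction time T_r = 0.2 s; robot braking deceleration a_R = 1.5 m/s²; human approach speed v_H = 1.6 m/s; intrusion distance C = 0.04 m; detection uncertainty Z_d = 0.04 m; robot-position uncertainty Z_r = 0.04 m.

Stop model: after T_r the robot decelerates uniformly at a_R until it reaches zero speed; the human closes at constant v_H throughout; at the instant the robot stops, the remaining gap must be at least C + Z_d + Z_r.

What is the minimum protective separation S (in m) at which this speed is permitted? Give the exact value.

S_min = 81/20 m = 4.0500 m

T_s = v_R/a_R = (19/10)/(3/2) = 1.2667 s
robot in T_r: 1.9000·0.2000 = 0.3800 m
braking distance = 1.9000²/(2·1.5000) = 1.2033 m
human closes 1.6000·1.4667 = 2.3467 m
margins: 0.0400+0.0400+0.0400 = 0.1200 m
S_min ≈ 0.3800+1.2033+2.3467+0.1200  ⇒  S_min = 81/20 m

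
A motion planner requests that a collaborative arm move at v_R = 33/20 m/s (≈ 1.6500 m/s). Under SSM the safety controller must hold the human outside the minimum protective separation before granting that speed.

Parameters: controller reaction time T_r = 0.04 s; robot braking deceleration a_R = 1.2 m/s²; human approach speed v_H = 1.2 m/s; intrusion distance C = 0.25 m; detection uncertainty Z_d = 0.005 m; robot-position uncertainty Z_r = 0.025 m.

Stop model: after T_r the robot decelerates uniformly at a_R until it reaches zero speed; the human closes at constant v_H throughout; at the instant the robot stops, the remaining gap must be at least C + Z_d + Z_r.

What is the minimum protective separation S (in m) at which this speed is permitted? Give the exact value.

S_min = 25427/8000 m = 3.1784 m

stop time T_s = (33/20)/(6/5) = 1.3750 s
robot in T_r: 1.6500·0.0400 = 0.0660 m
robot under decel: 1.6500²/(2·1.2000) = 1.1344 m
human over T_r+T_s: 1.2000·(0.0400+1.3750) = 1.6980 m
residual clearance needed = 0.2500+0.0050+0.0250 = 0.2800 m
S_min ≈ 0.0660+1.1344+1.6980+0.2800  ⇒  S_min = 25427/8000 m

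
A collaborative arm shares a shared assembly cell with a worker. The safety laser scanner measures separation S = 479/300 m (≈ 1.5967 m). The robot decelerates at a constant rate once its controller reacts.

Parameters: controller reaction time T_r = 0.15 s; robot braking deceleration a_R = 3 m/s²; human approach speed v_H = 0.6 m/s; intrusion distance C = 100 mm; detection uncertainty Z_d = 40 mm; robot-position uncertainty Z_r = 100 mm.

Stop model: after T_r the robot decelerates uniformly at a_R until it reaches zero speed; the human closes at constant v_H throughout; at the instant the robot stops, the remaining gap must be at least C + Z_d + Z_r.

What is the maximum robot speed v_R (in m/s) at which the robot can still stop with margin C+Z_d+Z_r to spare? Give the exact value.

quadratic (1/6)·v² + (7/20)·v + (-19/15) = 0
  disc = (7/20)² − 4·(1/6)·(-19/15) = 3481/3600 ; √disc = 59/60
  v_R = (−(7/20) + 59/60) / (2·(1/6)) = 19/10 m/s
check:
T_s = v_R/a_R = (19/10)/3 = 0.6333 s
robot covers v_R·T_r = 1.9000·0.1500 = 0.2850 m before braking
braking distance = 1.9000²/(2·3.0000) = 0.6017 m
human closes 0.6000·0.7833 = 0.4700 m
margins: 0.1000+0.0400+0.1000 = 0.2400 m
sum ≈ 0.2850+0.6017+0.4700+0.2400 ≈ 1.5967 m = S ✓

v_R_max = 19/10 m/s = 1.9000 m/s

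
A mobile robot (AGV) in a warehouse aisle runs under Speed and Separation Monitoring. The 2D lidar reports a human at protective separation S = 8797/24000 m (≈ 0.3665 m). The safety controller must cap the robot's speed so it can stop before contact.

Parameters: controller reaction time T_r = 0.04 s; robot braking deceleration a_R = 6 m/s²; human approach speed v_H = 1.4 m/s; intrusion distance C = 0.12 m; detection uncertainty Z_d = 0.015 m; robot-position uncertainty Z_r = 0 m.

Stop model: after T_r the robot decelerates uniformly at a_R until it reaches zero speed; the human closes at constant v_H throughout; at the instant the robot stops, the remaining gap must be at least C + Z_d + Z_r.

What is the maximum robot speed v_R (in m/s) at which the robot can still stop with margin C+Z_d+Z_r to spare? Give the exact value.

collect terms ⇒ (1/12)·v_R² + (41/150)·v_R + (-4213/24000) = 0
  disc = (41/150)² − 4·(1/12)·(-4213/24000) = 5329/40000 ; √disc = 73/200
  v_R = (−(41/150) + 73/200) / (2·(1/12)) = 11/20 m/s
check:
T_s = v_R/a_R = (11/20)/6 = 0.0917 s
robot covers v_R·T_r = 0.5500·0.0400 = 0.0220 m before braking
braking distance = 0.5500²/(2·6.0000) = 0.0252 m
human closes 1.4000·0.1317 = 0.1843 m
C+Z_d+Z_r = 0.1200+0.0150+0.0000 = 0.1350 m
sum ≈ 0.0220+0.0252+0.1843+0.1350 ≈ 0.3665 m = S ✓

v_R_max = 11/20 m/s = 0.5500 m/s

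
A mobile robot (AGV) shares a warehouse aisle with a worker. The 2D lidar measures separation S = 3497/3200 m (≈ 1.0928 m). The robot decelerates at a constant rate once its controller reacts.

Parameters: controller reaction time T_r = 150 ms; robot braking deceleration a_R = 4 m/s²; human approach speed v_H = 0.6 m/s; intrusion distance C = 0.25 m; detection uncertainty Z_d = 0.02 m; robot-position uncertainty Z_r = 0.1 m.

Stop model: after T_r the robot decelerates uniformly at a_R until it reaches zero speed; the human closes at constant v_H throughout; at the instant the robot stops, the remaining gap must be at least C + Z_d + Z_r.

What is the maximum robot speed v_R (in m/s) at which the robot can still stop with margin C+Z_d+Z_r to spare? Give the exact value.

collect terms ⇒ (1/8)·v_R² + (3/10)·v_R + (-81/128) = 0
  disc = (3/10)² − 4·(1/8)·(-81/128) = 2601/6400 ; √disc = 51/80
  v_R = (−(3/10) + 51/80) / (2·(1/8)) = 27/20 m/s
check:
T_s = v_R/a_R = (27/20)/4 = 0.3375 s
robot covers v_R·T_r = 1.3500·0.1500 = 0.2025 m before braking
robot under decel: 1.3500²/(2·4.0000) = 0.2278 m
human over T_r+T_s: 0.6000·(0.1500+0.3375) = 0.2925 m
residual clearance needed = 0.2500+0.0200+0.1000 = 0.3700 m
sum ≈ 0.2025+0.2278+0.2925+0.3700 ≈ 1.0928 m = S ✓

v_R_max = 27/20 m/s = 1.3500 m/s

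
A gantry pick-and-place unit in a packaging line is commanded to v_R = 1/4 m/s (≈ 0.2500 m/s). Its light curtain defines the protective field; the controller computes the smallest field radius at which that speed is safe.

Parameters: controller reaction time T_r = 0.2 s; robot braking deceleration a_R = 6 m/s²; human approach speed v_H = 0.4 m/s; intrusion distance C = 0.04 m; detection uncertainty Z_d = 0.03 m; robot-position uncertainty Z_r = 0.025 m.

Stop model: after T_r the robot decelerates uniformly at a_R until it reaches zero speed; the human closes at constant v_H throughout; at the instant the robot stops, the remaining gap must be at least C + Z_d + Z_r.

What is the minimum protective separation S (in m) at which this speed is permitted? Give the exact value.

T_s = v_R/a_R = (1/4)/6 = 0.0417 s
robot in T_r: 0.2500·0.2000 = 0.0500 m
robot covers 0.2500·0.0417 − ½·6.0000·0.0417² = 0.0052 m while stopping
human over T_r+T_s: 0.4000·(0.2000+0.0417) = 0.0967 m
margins: 0.0400+0.0300+0.0250 = 0.0950 m
S_min ≈ 0.0500+0.0052+0.0967+0.0950  ⇒  S_min = 79/320 m

S_min = 79/320 m = 0.2469 m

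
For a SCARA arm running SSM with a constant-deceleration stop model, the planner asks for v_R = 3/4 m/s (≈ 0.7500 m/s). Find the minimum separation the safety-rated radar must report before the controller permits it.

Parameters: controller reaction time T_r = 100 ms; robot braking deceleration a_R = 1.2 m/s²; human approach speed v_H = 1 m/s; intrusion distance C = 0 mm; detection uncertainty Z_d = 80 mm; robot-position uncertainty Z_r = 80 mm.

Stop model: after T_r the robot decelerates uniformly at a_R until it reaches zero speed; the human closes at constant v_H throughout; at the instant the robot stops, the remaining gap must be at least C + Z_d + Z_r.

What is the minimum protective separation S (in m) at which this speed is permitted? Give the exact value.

T_s = v_R/a_R = (3/4)/(6/5) = 0.6250 s
robot in T_r: 0.7500·0.1000 = 0.0750 m
robot under decel: 0.7500²/(2·1.2000) = 0.2344 m
human closes 1.0000·0.7250 = 0.7250 m
margins: 0.0000+0.0800+0.0800 = 0.1600 m
S_min ≈ 0.0750+0.2344+0.7250+0.1600  ⇒  S_min = 1911/1600 m

S_min = 1911/1600 m = 1.1944 m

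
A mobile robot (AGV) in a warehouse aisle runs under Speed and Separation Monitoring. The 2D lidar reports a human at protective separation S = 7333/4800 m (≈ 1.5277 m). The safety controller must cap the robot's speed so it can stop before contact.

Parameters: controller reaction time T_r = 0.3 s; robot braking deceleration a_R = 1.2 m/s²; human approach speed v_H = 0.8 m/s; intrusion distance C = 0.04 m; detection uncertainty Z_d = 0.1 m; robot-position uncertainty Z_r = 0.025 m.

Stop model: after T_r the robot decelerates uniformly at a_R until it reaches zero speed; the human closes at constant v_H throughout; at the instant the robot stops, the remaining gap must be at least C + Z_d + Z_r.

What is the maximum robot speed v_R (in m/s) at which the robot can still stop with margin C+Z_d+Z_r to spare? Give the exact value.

v_R_max = 17/20 m/s = 0.8500 m/s

at the boundary: (5/12)·v² + (29/30)·v + (-5389/4800) = 0
  disc = (29/30)² − 4·(5/12)·(-5389/4800) = 4489/1600 ; √disc = 67/40
  v_R = (−(29/30) + 67/40) / (2·(5/12)) = 17/20 m/s
check:
braking lasts T_s = (17/20)/(6/5) = 0.7083 s
robot in T_r: 0.8500·0.3000 = 0.2550 m
robot under decel: 0.8500²/(2·1.2000) = 0.3010 m
human closes 0.8000·1.0083 = 0.8067 m
C+Z_d+Z_r = 0.0400+0.1000+0.0250 = 0.1650 m
sum ≈ 0.2550+0.3010+0.8067+0.1650 ≈ 1.5277 m = S ✓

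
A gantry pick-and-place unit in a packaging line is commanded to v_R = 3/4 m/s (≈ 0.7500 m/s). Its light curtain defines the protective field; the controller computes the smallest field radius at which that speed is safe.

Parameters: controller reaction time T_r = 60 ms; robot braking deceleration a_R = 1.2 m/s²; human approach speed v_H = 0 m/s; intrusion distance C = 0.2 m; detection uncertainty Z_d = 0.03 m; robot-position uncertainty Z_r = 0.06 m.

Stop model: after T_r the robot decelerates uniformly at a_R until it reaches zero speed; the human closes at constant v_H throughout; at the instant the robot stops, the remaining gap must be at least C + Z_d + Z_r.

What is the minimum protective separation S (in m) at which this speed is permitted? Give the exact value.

T_s = v_R/a_R = (3/4)/(6/5) = 0.6250 s
robot covers v_R·T_r = 0.7500·0.0600 = 0.0450 m before braking
braking distance = 0.7500²/(2·1.2000) = 0.2344 m
person approaches 0.0000·(0.0600+0.6250) = 0.0000 m
residual clearance needed = 0.2000+0.0300+0.0600 = 0.2900 m
S_min ≈ 0.0450+0.2344+0.0000+0.2900  ⇒  S_min = 911/1600 m

S_min = 911/1600 m = 0.5694 m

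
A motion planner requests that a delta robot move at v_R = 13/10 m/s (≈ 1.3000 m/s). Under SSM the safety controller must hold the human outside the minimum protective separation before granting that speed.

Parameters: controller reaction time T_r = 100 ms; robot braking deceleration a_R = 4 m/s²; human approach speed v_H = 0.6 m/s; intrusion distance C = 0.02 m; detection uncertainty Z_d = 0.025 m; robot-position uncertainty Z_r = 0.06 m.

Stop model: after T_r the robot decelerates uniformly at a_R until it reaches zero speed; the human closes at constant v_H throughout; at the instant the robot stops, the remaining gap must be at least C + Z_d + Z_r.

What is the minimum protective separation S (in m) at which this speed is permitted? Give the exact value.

braking lasts T_s = (13/10)/4 = 0.3250 s
robot covers v_R·T_r = 1.3000·0.1000 = 0.1300 m before braking
robot covers 1.3000·0.3250 − ½·4.0000·0.3250² = 0.2112 m while stopping
human over T_r+T_s: 0.6000·(0.1000+0.3250) = 0.2550 m
margins: 0.0200+0.0250+0.0600 = 0.1050 m
S_min ≈ 0.1300+0.2112+0.2550+0.1050  ⇒  S_min = 561/800 m

S_min = 561/800 m = 0.7013 m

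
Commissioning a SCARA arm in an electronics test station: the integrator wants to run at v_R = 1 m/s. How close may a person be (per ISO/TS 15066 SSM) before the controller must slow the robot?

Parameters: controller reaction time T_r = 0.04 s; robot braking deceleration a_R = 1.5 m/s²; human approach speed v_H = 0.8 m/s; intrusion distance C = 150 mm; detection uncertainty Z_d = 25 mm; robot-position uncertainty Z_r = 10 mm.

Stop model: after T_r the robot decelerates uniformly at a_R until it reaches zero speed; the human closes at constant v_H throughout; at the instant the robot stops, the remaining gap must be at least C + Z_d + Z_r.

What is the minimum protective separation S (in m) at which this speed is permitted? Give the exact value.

T_s = v_R/a_R = 1/(3/2) = 0.6667 s
robot covers v_R·T_r = 1.0000·0.0400 = 0.0400 m before braking
robot covers 1.0000·0.6667 − ½·1.5000·0.6667² = 0.3333 m while stopping
human closes 0.8000·0.7067 = 0.5653 m
residual clearance needed = 0.1500+0.0250+0.0100 = 0.1850 m
S_min ≈ 0.0400+0.3333+0.5653+0.1850  ⇒  S_min = 3371/3000 m

S_min = 3371/3000 m = 1.1237 m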